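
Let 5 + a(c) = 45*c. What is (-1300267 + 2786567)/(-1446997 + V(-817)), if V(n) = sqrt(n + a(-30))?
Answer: -2150671641100/2093800320181 - 2972600*I*sqrt(543)/2093800320181 ≈ -1.0272 - 3.3083e-5*I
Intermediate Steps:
a(c) = -5 + 45*c
V(n) = sqrt(-1355 + n) (V(n) = sqrt(n + (-5 + 45*(-30))) = sqrt(n + (-5 - 1350)) = sqrt(n - 1355) = sqrt(-1355 + n))
(-1300267 + 2786567)/(-1446997 + V(-817)) = (-1300267 + 2786567)/(-1446997 + sqrt(-1355 - 817)) = 1486300/(-1446997 + sqrt(-2172)) = 1486300/(-1446997 + 2*I*sqrt(543))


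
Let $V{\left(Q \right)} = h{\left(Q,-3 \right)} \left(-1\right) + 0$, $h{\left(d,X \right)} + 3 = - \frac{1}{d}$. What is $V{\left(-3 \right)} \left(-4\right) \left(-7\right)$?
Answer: $\frac{224}{3} \approx 74.667$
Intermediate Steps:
$h{\left(d,X \right)} = -3 - \frac{1}{d}$
$V{\left(Q \right)} = 3 + \frac{1}{Q}$ ($V{\left(Q \right)} = \left(-3 - \frac{1}{Q}\right) \left(-1\right) + 0 = \left(3 + \frac{1}{Q}\right) + 0 = 3 + \frac{1}{Q}$)
$V{\left(-3 \right)} \left(-4\right) \left(-7\right) = \left(3 + \frac{1}{-3}\right) \left(-4\right) \left(-7\right) = \left(3 - \frac{1}{3}\right) \left(-4\right) \left(-7\right) = \frac{8}{3} \left(-4\right) \left(-7\right) = \left(- \frac{32}{3}\right) \left(-7\right) = \frac{224}{3}$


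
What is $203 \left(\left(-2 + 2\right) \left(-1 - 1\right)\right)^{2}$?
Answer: $0$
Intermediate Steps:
$203 \left(\left(-2 + 2\right) \left(-1 - 1\right)\right)^{2} = 203 \left(0 \left(-2\right)\right)^{2} = 203 \cdot 0^{2} = 203 \cdot 0 = 0$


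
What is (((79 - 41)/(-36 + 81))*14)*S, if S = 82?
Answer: 43624/45 ≈ 969.42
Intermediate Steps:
(((79 - 41)/(-36 + 81))*14)*S = (((79 - 41)/(-36 + 81))*14)*82 = ((38/45)*14)*82 = (532/45)*82 = 43624/45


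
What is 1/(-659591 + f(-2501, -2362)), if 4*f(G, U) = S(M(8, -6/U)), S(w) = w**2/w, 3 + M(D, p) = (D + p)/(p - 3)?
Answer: -14160/9339828631 ≈ -1.5161e-6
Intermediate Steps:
M(D, p) = -3 + (D + p)/(-3 + p) (M(D, p) = -3 + (D + p)/(p - 3) = -3 + (D + p)/(-3 + p))
S(w) = w
f(G, U) = (17 + 12/U)/(4*(-3 - 6/U)) (f(G, U) = ((9 + 8 - (-12)/U)/(-3 - 6/U))/4 = ((9 + 8 + 12/U)/(-3 - 6/U))/4 = ((17 + 12/U)/(-3 - 6/U))/4 = (17 + 12/U)/(4*(-3 - 6/U)))
1/(-659591 + f(-2501, -2362)) = 1/(-659591 + (-12 - 17*(-2362))/(12*(2 - 2362))) = 1/(-659591 + (1/12)*(-12 + 40154)/(-2360)) = 1/(-659591 + (1/12)*(-1/2360)*40142) = 1/(-659591 - 20071/14160) = 1/(-9339828631/14160) = -14160/9339828631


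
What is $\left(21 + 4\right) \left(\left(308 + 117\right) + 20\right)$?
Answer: $11125$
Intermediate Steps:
$\left(21 + 4\right) \left(\left(308 + 117\right) + 20\right) = 25 \left(425 + 20\right) = 25 \cdot 445 = 11125$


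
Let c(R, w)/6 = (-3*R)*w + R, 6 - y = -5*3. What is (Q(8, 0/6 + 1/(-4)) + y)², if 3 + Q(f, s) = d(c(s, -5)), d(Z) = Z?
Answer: 36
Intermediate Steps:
y = 21 (y = 6 - (-5)*3 = 6 - 1*(-15) = 6 + 15 = 21)
c(R, w) = 6*R - 18*R*w (c(R, w) = 6*((-3*R)*w + R) = 6*(-3*R*w + R) = 6*(R - 3*R*w) = 6*R - 18*R*w)
Q(f, s) = -3 + 96*s (Q(f, s) = -3 + 6*s*(1 - 3*(-5)) = -3 + 6*s*(1 + 15) = -3 + 6*s*16 = -3 + 96*s)
(Q(8, 0/6 + 1/(-4)) + y)² = ((-3 + 96*(0/6 + 1/(-4))) + 21)² = ((-3 + 96*(0*(⅙) + 1*(-¼))) + 21)² = ((-3 + 96*(0 - ¼)) + 21)² = ((-3 + 96*(-¼)) + 21)² = ((-3 - 24) + 21)² = (-27 + 21)² = (-6)² = 36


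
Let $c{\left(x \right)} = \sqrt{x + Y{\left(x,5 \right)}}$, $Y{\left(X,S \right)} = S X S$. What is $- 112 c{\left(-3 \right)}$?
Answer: $- 112 i \sqrt{78} \approx - 989.16 i$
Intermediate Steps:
$Y{\left(X,S \right)} = X S^{2}$
$c{\left(x \right)} = \sqrt{26} \sqrt{x}$ ($c{\left(x \right)} = \sqrt{x + x 5^{2}} = \sqrt{x + x 25} = \sqrt{x + 25 x} = \sqrt{26 x} = \sqrt{26} \sqrt{x}$)
$- 112 c{\left(-3 \right)} = - 112 \sqrt{26} \sqrt{-3} = - 112 \sqrt{26} i \sqrt{3} = - 112 i \sqrt{78}$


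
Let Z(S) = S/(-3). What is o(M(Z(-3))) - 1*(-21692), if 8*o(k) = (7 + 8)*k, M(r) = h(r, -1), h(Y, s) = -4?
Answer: 43369/2 ≈ 21685.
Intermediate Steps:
Z(S) = -S/3 (Z(S) = S*(-⅓) = -S/3)
M(r) = -4
o(k) = 15*k/8 (o(k) = ((7 + 8)*k)/8 = (15*k)/8 = 15*k/8)
o(M(Z(-3))) - 1*(-21692) = (15/8)*(-4) - 1*(-21692) = -15/2 + 21692 = 43369/2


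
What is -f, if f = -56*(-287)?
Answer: -16072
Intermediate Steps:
f = 16072
-f = -1*16072 = -16072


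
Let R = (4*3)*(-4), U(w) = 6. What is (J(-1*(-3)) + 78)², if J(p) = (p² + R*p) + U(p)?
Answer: 2601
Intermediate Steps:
R = -48 (R = 12*(-4) = -48)
J(p) = 6 + p² - 48*p (J(p) = (p² - 48*p) + 6 = 6 + p² - 48*p)
(J(-1*(-3)) + 78)² = ((6 + (-1*(-3))² - (-48)*(-3)) + 78)² = ((6 + 3² - 48*3) + 78)² = ((6 + 9 - 144) + 78)² = (-129 + 78)² = (-51)² = 2601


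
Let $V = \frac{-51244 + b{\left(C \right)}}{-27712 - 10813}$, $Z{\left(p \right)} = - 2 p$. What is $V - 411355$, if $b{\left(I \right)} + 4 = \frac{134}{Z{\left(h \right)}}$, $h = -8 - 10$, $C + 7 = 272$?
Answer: $- \frac{285253202353}{693450} \approx -4.1135 \cdot 10^{5}$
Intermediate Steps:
$C = 265$ ($C = -7 + 272 = 265$)
$h = -18$
$b{\left(I \right)} = - \frac{5}{18}$ ($b{\left(I \right)} = -4 + \frac{134}{\left(-2\right) \left(-18\right)} = -4 + \frac{134}{36} = -4 + 134 \cdot \frac{1}{36} = -4 + \frac{67}{18} = - \frac{5}{18}$)
$V = \frac{922397}{693450}$ ($V = \frac{-51244 - \frac{5}{18}}{-27712 - 10813} = - \frac{922397}{18 \left(-38525\right)} = \left(- \frac{922397}{18}\right) \left(- \frac{1}{38525}\right) = \frac{922397}{693450} \approx 1.3302$)
$V - 411355 = \frac{922397}{693450} - 411355 = - \frac{285253202353}{693450}$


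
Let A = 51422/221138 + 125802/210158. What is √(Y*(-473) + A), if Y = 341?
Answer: 3*I*√2419186766708264968784395/11618479951 ≈ 401.61*I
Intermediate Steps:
A = 9656586838/11618479951 (A = 51422*(1/221138) + 125802*(1/210158) = 25711/110569 + 62901/105079 = 9656586838/11618479951 ≈ 0.83114)
√(Y*(-473) + A) = √(341*(-473) + 9656586838/11618479951) = √(-161293 + 9656586838/11618479951) = √(-1873969830149805/11618479951) = 3*I*√2419186766708264968784395/11618479951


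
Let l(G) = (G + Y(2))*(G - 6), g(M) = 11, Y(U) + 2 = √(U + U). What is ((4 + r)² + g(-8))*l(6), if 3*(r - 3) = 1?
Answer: 0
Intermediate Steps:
r = 10/3 (r = 3 + (⅓)*1 = 3 + ⅓ = 10/3 ≈ 3.3333)
Y(U) = -2 + √2*√U (Y(U) = -2 + √(U + U) = -2 + √(2*U) = -2 + √2*√U)
l(G) = G*(-6 + G) (l(G) = (G + (-2 + √2*√2))*(G - 6) = (G + (-2 + 2))*(-6 + G) = (G + 0)*(-6 + G) = G*(-6 + G))
((4 + r)² + g(-8))*l(6) = ((4 + 10/3)² + 11)*(6*(-6 + 6)) = ((22/3)² + 11)*(6*0) = (484/9 + 11)*0 = (583/9)*0 = 0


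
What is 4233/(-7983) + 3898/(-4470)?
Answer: -2779958/1982445 ≈ -1.4023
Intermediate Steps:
4233/(-7983) + 3898/(-4470) = 4233*(-1/7983) + 3898*(-1/4470) = -1411/2661 - 1949/2235 = -2779958/1982445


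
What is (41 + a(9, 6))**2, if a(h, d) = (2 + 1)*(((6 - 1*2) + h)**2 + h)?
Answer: 330625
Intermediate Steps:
a(h, d) = 3*h + 3*(4 + h)**2 (a(h, d) = 3*(((6 - 2) + h)**2 + h) = 3*((4 + h)**2 + h) = 3*(h + (4 + h)**2) = 3*h + 3*(4 + h)**2)
(41 + a(9, 6))**2 = (41 + (3*9 + 3*(4 + 9)**2))**2 = (41 + (27 + 3*13**2))**2 = (41 + (27 + 3*169))**2 = (41 + (27 + 507))**2 = (41 + 534)**2 = 575**2 = 330625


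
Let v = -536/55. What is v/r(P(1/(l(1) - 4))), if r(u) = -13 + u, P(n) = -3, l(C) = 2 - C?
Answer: 67/110 ≈ 0.60909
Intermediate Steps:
v = -536/55 (v = -536*1/55 = -536/55 ≈ -9.7455)
v/r(P(1/(l(1) - 4))) = -536/(55*(-13 - 3)) = -536/55/(-16) = -536/55*(-1/16) = 67/110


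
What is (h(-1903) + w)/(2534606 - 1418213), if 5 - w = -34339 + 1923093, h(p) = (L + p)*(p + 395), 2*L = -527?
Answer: 1378333/1116393 ≈ 1.2346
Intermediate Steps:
L = -527/2 (L = (½)*(-527) = -527/2 ≈ -263.50)
h(p) = (395 + p)*(-527/2 + p) (h(p) = (-527/2 + p)*(p + 395) = (-527/2 + p)*(395 + p) = (395 + p)*(-527/2 + p))
w = -1888749 (w = 5 - (-34339 + 1923093) = 5 - 1*1888754 = 5 - 1888754 = -1888749)
(h(-1903) + w)/(2534606 - 1418213) = ((-208165/2 + (-1903)² + (263/2)*(-1903)) - 1888749)/(2534606 - 1418213) = ((-208165/2 + 3621409 - 500489/2) - 1888749)/1116393 = (3267082 - 1888749)*(1/1116393) = 1378333*(1/1116393) = 1378333/1116393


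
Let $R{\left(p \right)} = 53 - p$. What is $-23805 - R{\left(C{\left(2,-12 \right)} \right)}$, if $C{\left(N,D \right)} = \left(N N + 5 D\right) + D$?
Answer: $-23926$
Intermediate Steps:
$C{\left(N,D \right)} = N^{2} + 6 D$ ($C{\left(N,D \right)} = \left(N^{2} + 5 D\right) + D = N^{2} + 6 D$)
$-23805 - R{\left(C{\left(2,-12 \right)} \right)} = -23805 - \left(53 - \left(2^{2} + 6 \left(-12\right)\right)\right) = -23805 - \left(53 - \left(4 - 72\right)\right) = -23805 - \left(53 - -68\right) = -23805 - \left(53 + 68\right) = -23805 - 121 = -23926$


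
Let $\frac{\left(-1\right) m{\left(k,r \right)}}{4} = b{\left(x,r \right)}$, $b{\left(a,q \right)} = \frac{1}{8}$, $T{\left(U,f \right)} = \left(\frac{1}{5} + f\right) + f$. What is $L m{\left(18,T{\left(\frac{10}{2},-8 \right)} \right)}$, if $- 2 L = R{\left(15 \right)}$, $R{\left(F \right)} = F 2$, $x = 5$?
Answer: $\frac{15}{2} \approx 7.5$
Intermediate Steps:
$R{\left(F \right)} = 2 F$
$T{\left(U,f \right)} = \frac{1}{5} + 2 f$ ($T{\left(U,f \right)} = \left(\frac{1}{5} + f\right) + f = \frac{1}{5} + 2 f$)
$b{\left(a,q \right)} = \frac{1}{8}$
$m{\left(k,r \right)} = - \frac{1}{2}$ ($m{\left(k,r \right)} = \left(-4\right) \frac{1}{8} = - \frac{1}{2}$)
$L = -15$ ($L = - \frac{2 \cdot 15}{2} = \left(- \frac{1}{2}\right) 30 = -15$)
$L m{\left(18,T{\left(\frac{10}{2},-8 \right)} \right)} = \left(-15\right) \left(- \frac{1}{2}\right) = \frac{15}{2}$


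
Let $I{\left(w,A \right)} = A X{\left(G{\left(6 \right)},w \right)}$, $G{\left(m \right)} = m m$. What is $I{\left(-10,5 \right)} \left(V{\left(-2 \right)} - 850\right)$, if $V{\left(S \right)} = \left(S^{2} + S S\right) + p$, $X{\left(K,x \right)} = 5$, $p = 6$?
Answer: $-20900$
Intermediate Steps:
$G{\left(m \right)} = m^{2}$
$I{\left(w,A \right)} = 5 A$ ($I{\left(w,A \right)} = A 5 = 5 A$)
$V{\left(S \right)} = 6 + 2 S^{2}$ ($V{\left(S \right)} = \left(S^{2} + S S\right) + 6 = \left(S^{2} + S^{2}\right) + 6 = 2 S^{2} + 6 = 6 + 2 S^{2}$)
$I{\left(-10,5 \right)} \left(V{\left(-2 \right)} - 850\right) = 5 \cdot 5 \left(\left(6 + 2 \left(-2\right)^{2}\right) - 850\right) = 25 \left(\left(6 + 2 \cdot 4\right) - 850\right) = 25 \left(\left(6 + 8\right) - 850\right) = 25 \left(14 - 850\right) = 25 \left(-836\right) = -20900$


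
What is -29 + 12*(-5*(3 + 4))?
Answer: -449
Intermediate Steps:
-29 + 12*(-5*(3 + 4)) = -29 + 12*(-5*7) = -29 + 12*(-35) = -29 - 420 = -449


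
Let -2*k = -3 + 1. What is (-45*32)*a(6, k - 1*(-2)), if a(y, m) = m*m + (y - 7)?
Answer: -11520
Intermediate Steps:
k = 1 (k = -(-3 + 1)/2 = -1/2*(-2) = 1)
a(y, m) = -7 + y + m**2 (a(y, m) = m**2 + (-7 + y) = -7 + y + m**2)
(-45*32)*a(6, k - 1*(-2)) = (-45*32)*(-7 + 6 + (1 - 1*(-2))**2) = -1440*(-7 + 6 + (1 + 2)**2) = -1440*(-7 + 6 + 3**2) = -1440*(-7 + 6 + 9) = -1440*8 = -11520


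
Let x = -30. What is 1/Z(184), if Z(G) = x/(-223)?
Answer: 223/30 ≈ 7.4333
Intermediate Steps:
Z(G) = 30/223 (Z(G) = -30/(-223) = -30*(-1/223) = 30/223)
1/Z(184) = 1/(30/223) = 223/30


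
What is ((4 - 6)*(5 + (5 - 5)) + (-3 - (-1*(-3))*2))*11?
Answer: -209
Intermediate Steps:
((4 - 6)*(5 + (5 - 5)) + (-3 - (-1*(-3))*2))*11 = (-2*(5 + 0) + (-3 - 3*2))*11 = (-2*5 + (-3 - 1*6))*11 = (-10 + (-3 - 6))*11 = (-10 - 9)*11 = -19*11 = -209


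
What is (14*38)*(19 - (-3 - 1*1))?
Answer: 12236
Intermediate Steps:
(14*38)*(19 - (-3 - 1*1)) = 532*(19 - (-3 - 1)) = 532*(19 - 1*(-4)) = 532*(19 + 4) = 532*23 = 12236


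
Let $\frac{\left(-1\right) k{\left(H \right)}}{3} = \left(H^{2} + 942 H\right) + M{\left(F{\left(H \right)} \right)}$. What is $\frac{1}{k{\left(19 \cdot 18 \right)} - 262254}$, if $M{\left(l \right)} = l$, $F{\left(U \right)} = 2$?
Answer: $- \frac{1}{1579644} \approx -6.3305 \cdot 10^{-7}$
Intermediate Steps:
$k{\left(H \right)} = -6 - 2826 H - 3 H^{2}$ ($k{\left(H \right)} = - 3 \left(\left(H^{2} + 942 H\right) + 2\right) = - 3 \left(2 + H^{2} + 942 H\right) = -6 - 2826 H - 3 H^{2}$)
$\frac{1}{k{\left(19 \cdot 18 \right)} - 262254} = \frac{1}{\left(-6 - 2826 \cdot 19 \cdot 18 - 3 \left(19 \cdot 18\right)^{2}\right) - 262254} = \frac{1}{\left(-6 - 966492 - 3 \cdot 342^{2}\right) - 262254} = \frac{1}{\left(-6 - 966492 - 350892\right) - 262254} = \frac{1}{-1317390 - 262254} = \frac{1}{-1579644} = - \frac{1}{1579644}$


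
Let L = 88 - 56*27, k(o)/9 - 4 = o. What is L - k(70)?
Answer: -2090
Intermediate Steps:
k(o) = 36 + 9*o
L = -1424 (L = 88 - 1512 = -1424)
L - k(70) = -1424 - (36 + 9*70) = -1424 - (36 + 630) = -1424 - 1*666 = -1424 - 666 = -2090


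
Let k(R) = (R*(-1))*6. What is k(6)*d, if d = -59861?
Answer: 2154996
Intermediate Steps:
k(R) = -6*R (k(R) = -R*6 = -6*R)
k(6)*d = -6*6*(-59861) = -36*(-59861) = 2154996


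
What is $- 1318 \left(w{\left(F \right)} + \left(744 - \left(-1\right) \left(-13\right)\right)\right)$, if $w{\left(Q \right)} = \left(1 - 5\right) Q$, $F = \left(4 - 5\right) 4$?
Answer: $-984546$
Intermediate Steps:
$F = -4$ ($F = \left(-1\right) 4 = -4$)
$w{\left(Q \right)} = - 4 Q$
$- 1318 \left(w{\left(F \right)} + \left(744 - \left(-1\right) \left(-13\right)\right)\right) = - 1318 \left(\left(-4\right) \left(-4\right) + \left(744 - \left(-1\right) \left(-13\right)\right)\right) = - 1318 \left(16 + \left(744 - 13\right)\right) = - 1318 \left(16 + 731\right) = \left(-1318\right) 747 = -984546$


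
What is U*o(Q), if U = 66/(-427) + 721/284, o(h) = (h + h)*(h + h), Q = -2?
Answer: 1156492/30317 ≈ 38.147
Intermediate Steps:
o(h) = 4*h² (o(h) = (2*h)*(2*h) = 4*h²)
U = 289123/121268 (U = 66*(-1/427) + 721*(1/284) = -66/427 + 721/284 = 289123/121268 ≈ 2.3842)
U*o(Q) = 289123*(4*(-2)²)/121268 = 289123*(4*4)/121268 = (289123/121268)*16 = 1156492/30317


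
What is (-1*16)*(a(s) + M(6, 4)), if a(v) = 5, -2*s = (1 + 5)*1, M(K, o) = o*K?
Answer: -464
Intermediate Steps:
M(K, o) = K*o
s = -3 (s = -(1 + 5)/2 = -3 ≈ -3.0000)
(-1*16)*(a(s) + M(6, 4)) = (-1*16)*(5 + 6*4) = -16*(5 + 24) = -16*29 = -464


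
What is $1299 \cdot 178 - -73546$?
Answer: $304768$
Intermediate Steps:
$1299 \cdot 178 - -73546 = 231222 + 73546 = 304768$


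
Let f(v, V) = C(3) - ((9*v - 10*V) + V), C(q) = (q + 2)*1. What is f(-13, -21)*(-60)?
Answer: 4020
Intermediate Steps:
C(q) = 2 + q (C(q) = (2 + q)*1 = 2 + q)
f(v, V) = 5 - 9*v + 9*V (f(v, V) = (2 + 3) - ((9*v - 10*V) + V) = 5 - ((-10*V + 9*v) + V) = 5 - (-9*V + 9*v) = 5 + (-9*v + 9*V) = 5 - 9*v + 9*V)
f(-13, -21)*(-60) = (5 - 9*(-13) + 9*(-21))*(-60) = (5 + 117 - 189)*(-60) = -67*(-60) = 4020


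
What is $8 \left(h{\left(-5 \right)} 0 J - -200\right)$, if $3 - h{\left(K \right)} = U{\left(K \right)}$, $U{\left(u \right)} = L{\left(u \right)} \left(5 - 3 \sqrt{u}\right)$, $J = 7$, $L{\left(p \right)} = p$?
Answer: $1600$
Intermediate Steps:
$U{\left(u \right)} = u \left(5 - 3 \sqrt{u}\right)$
$h{\left(K \right)} = 3 - 5 K + 3 K^{\frac{3}{2}}$ ($h{\left(K \right)} = 3 - \left(- 3 K^{\frac{3}{2}} + 5 K\right) = 3 + \left(- 5 K + 3 K^{\frac{3}{2}}\right) = 3 - 5 K + 3 K^{\frac{3}{2}}$)
$8 \left(h{\left(-5 \right)} 0 J - -200\right) = 8 \left(\left(3 - 5 \left(-5 + 3 \sqrt{-5}\right)\right) 0 \cdot 7 - -200\right) = 8 \left(\left(3 - 5 \left(-5 + 3 i \sqrt{5}\right)\right) 0 \cdot 7 + 200\right) = 8 \left(\left(3 + \left(25 - 15 i \sqrt{5}\right)\right) 0 \cdot 7 + 200\right) = 8 \left(\left(28 - 15 i \sqrt{5}\right) 0 \cdot 7 + 200\right) = 8 \left(0 \cdot 7 + 200\right) = 8 \left(0 + 200\right) = 8 \cdot 200 = 1600$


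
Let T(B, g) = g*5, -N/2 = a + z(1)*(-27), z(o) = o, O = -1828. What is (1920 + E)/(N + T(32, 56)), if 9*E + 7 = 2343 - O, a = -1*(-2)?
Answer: 3574/495 ≈ 7.2202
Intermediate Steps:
a = 2
E = 1388/3 (E = -7/9 + (2343 - 1*(-1828))/9 = -7/9 + (2343 + 1828)/9 = -7/9 + (1/9)*4171 = -7/9 + 4171/9 = 1388/3 ≈ 462.67)
N = 50 (N = -2*(2 + 1*(-27)) = -2*(2 - 27) = -2*(-25) = 50)
T(B, g) = 5*g
(1920 + E)/(N + T(32, 56)) = (1920 + 1388/3)/(50 + 5*56) = 7148/(3*(50 + 280)) = (7148/3)/330 = (7148/3)*(1/330) = 3574/495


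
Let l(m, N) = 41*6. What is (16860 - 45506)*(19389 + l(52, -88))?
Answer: -562464210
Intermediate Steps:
l(m, N) = 246
(16860 - 45506)*(19389 + l(52, -88)) = (16860 - 45506)*(19389 + 246) = -28646*19635 = -562464210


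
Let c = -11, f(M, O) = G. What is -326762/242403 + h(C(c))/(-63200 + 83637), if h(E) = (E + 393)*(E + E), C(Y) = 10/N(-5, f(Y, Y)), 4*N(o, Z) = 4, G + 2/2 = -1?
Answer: -4724266814/4953990111 ≈ -0.95363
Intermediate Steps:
G = -2 (G = -1 - 1 = -2)
f(M, O) = -2
N(o, Z) = 1 (N(o, Z) = (1/4)*4 = 1)
C(Y) = 10 (C(Y) = 10/1 = 10*1 = 10)
h(E) = 2*E*(393 + E) (h(E) = (393 + E)*(2*E) = 2*E*(393 + E))
-326762/242403 + h(C(c))/(-63200 + 83637) = -326762/242403 + (2*10*(393 + 10))/(-63200 + 83637) = -326762*1/242403 + (2*10*403)/20437 = -326762/242403 + 8060*(1/20437) = -326762/242403 + 8060/20437 = -4724266814/4953990111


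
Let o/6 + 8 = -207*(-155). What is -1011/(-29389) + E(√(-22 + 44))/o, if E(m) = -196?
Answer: 94409419/2828132859 ≈ 0.033382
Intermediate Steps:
o = 192462 (o = -48 + 6*(-207*(-155)) = -48 + 6*32085 = -48 + 192510 = 192462)
-1011/(-29389) + E(√(-22 + 44))/o = -1011/(-29389) - 196/192462 = -1011*(-1/29389) - 196*1/192462 = 1011/29389 - 98/96231 = 94409419/2828132859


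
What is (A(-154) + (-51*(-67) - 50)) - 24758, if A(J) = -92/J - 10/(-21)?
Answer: -4941073/231 ≈ -21390.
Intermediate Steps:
A(J) = 10/21 - 92/J (A(J) = -92/J - 10*(-1/21) = -92/J + 10/21 = 10/21 - 92/J)
(A(-154) + (-51*(-67) - 50)) - 24758 = ((10/21 - 92/(-154)) + (-51*(-67) - 50)) - 24758 = ((10/21 - 92*(-1/154)) + (3417 - 50)) - 24758 = ((10/21 + 46/77) + 3367) - 24758 = (248/231 + 3367) - 24758 = 778025/231 - 24758 = -4941073/231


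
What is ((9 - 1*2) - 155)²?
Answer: 21904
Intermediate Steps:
((9 - 1*2) - 155)² = ((9 - 2) - 155)² = (7 - 155)² = (-148)² = 21904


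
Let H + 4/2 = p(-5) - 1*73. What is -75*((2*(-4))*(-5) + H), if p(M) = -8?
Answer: 3225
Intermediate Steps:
H = -83 (H = -2 + (-8 - 1*73) = -2 + (-8 - 73) = -2 - 81 = -83)
-75*((2*(-4))*(-5) + H) = -75*((2*(-4))*(-5) - 83) = -75*(-8*(-5) - 83) = -75*(40 - 83) = -75*(-43) = 3225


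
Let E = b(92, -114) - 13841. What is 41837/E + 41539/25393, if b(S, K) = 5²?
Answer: -488464117/350829688 ≈ -1.3923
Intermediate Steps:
b(S, K) = 25
E = -13816 (E = 25 - 13841 = -13816)
41837/E + 41539/25393 = 41837/(-13816) + 41539/25393 = 41837*(-1/13816) + 41539*(1/25393) = -41837/13816 + 41539/25393 = -488464117/350829688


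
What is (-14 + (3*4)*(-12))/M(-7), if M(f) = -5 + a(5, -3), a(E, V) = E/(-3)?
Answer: 237/10 ≈ 23.700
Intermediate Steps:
a(E, V) = -E/3 (a(E, V) = E*(-⅓) = -E/3)
M(f) = -20/3 (M(f) = -5 - ⅓*5 = -5 - 5/3 = -20/3)
(-14 + (3*4)*(-12))/M(-7) = (-14 + (3*4)*(-12))/(-20/3) = (-14 + 12*(-12))*(-3/20) = (-14 - 144)*(-3/20) = -158*(-3/20) = 237/10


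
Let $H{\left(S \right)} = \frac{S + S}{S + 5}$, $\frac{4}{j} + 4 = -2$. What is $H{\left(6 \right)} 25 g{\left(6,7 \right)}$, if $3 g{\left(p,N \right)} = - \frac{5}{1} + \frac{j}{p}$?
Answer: $- \frac{4600}{99} \approx -46.465$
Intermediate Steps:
$j = - \frac{2}{3}$ ($j = \frac{4}{-4 - 2} = \frac{4}{-6} = 4 \left(- \frac{1}{6}\right) = - \frac{2}{3} \approx -0.66667$)
$g{\left(p,N \right)} = - \frac{5}{3} - \frac{2}{9 p}$ ($g{\left(p,N \right)} = \frac{- \frac{5}{1} - \frac{2}{3 p}}{3} = \frac{\left(-5\right) 1 - \frac{2}{3 p}}{3} = \frac{-5 - \frac{2}{3 p}}{3} = - \frac{5}{3} - \frac{2}{9 p}$)
$H{\left(S \right)} = \frac{2 S}{5 + S}$
$H{\left(6 \right)} 25 g{\left(6,7 \right)} = 2 \cdot 6 \frac{1}{5 + 6} \cdot 25 \frac{-2 - 90}{9 \cdot 6} = 2 \cdot 6 \cdot \frac{1}{11} \cdot 25 \cdot \frac{1}{9} \cdot \frac{1}{6} \left(-2 - 90\right) = 2 \cdot 6 \cdot \frac{1}{11} \cdot 25 \cdot \frac{1}{9} \cdot \frac{1}{6} \left(-92\right) = \frac{12}{11} \cdot 25 \left(- \frac{46}{27}\right) = \frac{300}{11} \left(- \frac{46}{27}\right) = - \frac{4600}{99}$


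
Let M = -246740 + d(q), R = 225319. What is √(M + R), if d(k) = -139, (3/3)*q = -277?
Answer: 14*I*√110 ≈ 146.83*I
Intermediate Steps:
q = -277
M = -246879 (M = -246740 - 139 = -246879)
√(M + R) = √(-246879 + 225319) = √(-21560) = 14*I*√110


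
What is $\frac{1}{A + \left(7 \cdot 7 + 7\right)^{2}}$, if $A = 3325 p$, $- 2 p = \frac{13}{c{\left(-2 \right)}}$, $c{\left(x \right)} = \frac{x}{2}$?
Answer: $\frac{2}{49497} \approx 4.0406 \cdot 10^{-5}$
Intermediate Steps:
$c{\left(x \right)} = \frac{x}{2}$ ($c{\left(x \right)} = x \frac{1}{2} = \frac{x}{2}$)
$p = \frac{13}{2}$ ($p = - \frac{13 \frac{1}{\frac{1}{2} \left(-2\right)}}{2} = - \frac{13 \frac{1}{-1}}{2} = - \frac{13 \left(-1\right)}{2} = \left(- \frac{1}{2}\right) \left(-13\right) = \frac{13}{2} \approx 6.5$)
$A = \frac{43225}{2}$ ($A = 3325 \cdot \frac{13}{2} = \frac{43225}{2} \approx 21613.0$)
$\frac{1}{A + \left(7 \cdot 7 + 7\right)^{2}} = \frac{1}{\frac{43225}{2} + \left(7 \cdot 7 + 7\right)^{2}} = \frac{1}{\frac{43225}{2} + \left(49 + 7\right)^{2}} = \frac{1}{\frac{43225}{2} + 56^{2}} = \frac{1}{\frac{43225}{2} + 3136} = \frac{1}{\frac{49497}{2}} = \frac{2}{49497}$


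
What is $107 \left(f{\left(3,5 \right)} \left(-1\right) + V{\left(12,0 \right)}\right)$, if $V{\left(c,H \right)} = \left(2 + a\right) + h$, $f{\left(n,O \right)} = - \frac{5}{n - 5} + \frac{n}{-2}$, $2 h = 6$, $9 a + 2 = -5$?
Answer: $\frac{3103}{9} \approx 344.78$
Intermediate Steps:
$a = - \frac{7}{9}$ ($a = - \frac{2}{9} + \frac{1}{9} \left(-5\right) = - \frac{2}{9} - \frac{5}{9} = - \frac{7}{9} \approx -0.77778$)
$h = 3$ ($h = \frac{1}{2} \cdot 6 = 3$)
$f{\left(n,O \right)} = - \frac{5}{-5 + n} - \frac{n}{2}$ ($f{\left(n,O \right)} = - \frac{5}{-5 + n} + n \left(- \frac{1}{2}\right) = - \frac{5}{-5 + n} - \frac{n}{2}$)
$V{\left(c,H \right)} = \frac{38}{9}$ ($V{\left(c,H \right)} = \left(2 - \frac{7}{9}\right) + 3 = \frac{11}{9} + 3 = \frac{38}{9}$)
$107 \left(f{\left(3,5 \right)} \left(-1\right) + V{\left(12,0 \right)}\right) = 107 \left(\frac{-10 - 3^{2} + 5 \cdot 3}{2 \left(-5 + 3\right)} \left(-1\right) + \frac{38}{9}\right) = 107 \left(\frac{-10 - 9 + 15}{2 \left(-2\right)} \left(-1\right) + \frac{38}{9}\right) = 107 \left(\frac{1}{2} \left(- \frac{1}{2}\right) \left(-10 - 9 + 15\right) \left(-1\right) + \frac{38}{9}\right) = 107 \left(\frac{1}{2} \left(- \frac{1}{2}\right) \left(-4\right) \left(-1\right) + \frac{38}{9}\right) = 107 \left(1 \left(-1\right) + \frac{38}{9}\right) = 107 \left(-1 + \frac{38}{9}\right) = 107 \cdot \frac{29}{9} = \frac{3103}{9}$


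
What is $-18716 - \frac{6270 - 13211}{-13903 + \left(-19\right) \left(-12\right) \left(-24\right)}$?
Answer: $- \frac{362629441}{19375} \approx -18716.0$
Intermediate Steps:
$-18716 - \frac{6270 - 13211}{-13903 + \left(-19\right) \left(-12\right) \left(-24\right)} = -18716 - - \frac{6941}{-13903 + 228 \left(-24\right)} = -18716 - - \frac{6941}{-13903 - 5472} = -18716 - - \frac{6941}{-19375} = -18716 - \left(-6941\right) \left(- \frac{1}{19375}\right) = -18716 - \frac{6941}{19375} = - \frac{362629441}{19375}$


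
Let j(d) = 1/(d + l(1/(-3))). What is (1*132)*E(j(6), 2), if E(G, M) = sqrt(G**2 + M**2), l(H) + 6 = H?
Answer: 132*sqrt(13) ≈ 475.93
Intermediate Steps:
l(H) = -6 + H
j(d) = 1/(-19/3 + d) (j(d) = 1/(d + (-6 + 1/(-3))) = 1/(d + (-6 - 1/3)) = 1/(d - 19/3) = 1/(-19/3 + d))
(1*132)*E(j(6), 2) = (1*132)*sqrt((3/(-19 + 3*6))**2 + 2**2) = 132*sqrt((3/(-19 + 18))**2 + 4) = 132*sqrt((3/(-1))**2 + 4) = 132*sqrt((3*(-1))**2 + 4) = 132*sqrt((-3)**2 + 4) = 132*sqrt(9 + 4) = 132*sqrt(13)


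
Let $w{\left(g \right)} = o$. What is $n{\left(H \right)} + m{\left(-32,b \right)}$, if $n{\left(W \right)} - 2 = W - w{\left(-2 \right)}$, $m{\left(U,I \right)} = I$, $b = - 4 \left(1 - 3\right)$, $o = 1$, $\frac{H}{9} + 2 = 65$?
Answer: $576$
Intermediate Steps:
$H = 567$ ($H = -18 + 9 \cdot 65 = -18 + 585 = 567$)
$w{\left(g \right)} = 1$
$b = 8$ ($b = \left(-4\right) \left(-2\right) = 8$)
$n{\left(W \right)} = 1 + W$ ($n{\left(W \right)} = 2 + \left(W - 1\right) = 2 + \left(-1 + W\right) = 1 + W$)
$n{\left(H \right)} + m{\left(-32,b \right)} = \left(1 + 567\right) + 8 = 568 + 8 = 576$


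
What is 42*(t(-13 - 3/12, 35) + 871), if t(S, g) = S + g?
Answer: 74991/2 ≈ 37496.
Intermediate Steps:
42*(t(-13 - 3/12, 35) + 871) = 42*(((-13 - 3/12) + 35) + 871) = 42*(((-13 - 1*1/4) + 35) + 871) = 42*(((-13 - 1/4) + 35) + 871) = 42*((-53/4 + 35) + 871) = 42*(87/4 + 871) = 42*(3571/4) = 74991/2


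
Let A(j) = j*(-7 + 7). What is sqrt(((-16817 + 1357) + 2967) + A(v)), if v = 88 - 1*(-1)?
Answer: 31*I*sqrt(13) ≈ 111.77*I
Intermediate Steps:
v = 89 (v = 88 + 1 = 89)
A(j) = 0 (A(j) = j*0 = 0)
sqrt(((-16817 + 1357) + 2967) + A(v)) = sqrt(((-16817 + 1357) + 2967) + 0) = sqrt((-15460 + 2967) + 0) = sqrt(-12493 + 0) = sqrt(-12493) = 31*I*sqrt(13)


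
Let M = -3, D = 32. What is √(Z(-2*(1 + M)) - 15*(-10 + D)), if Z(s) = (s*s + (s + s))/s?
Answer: 18*I ≈ 18.0*I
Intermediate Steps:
Z(s) = (s² + 2*s)/s
√(Z(-2*(1 + M)) - 15*(-10 + D)) = √((2 - 2*(1 - 3)) - 15*(-10 + 32)) = √((2 - 2*(-2)) - 15*22) = √((2 + 4) - 330) = √(6 - 330) = √(-324) = 18*I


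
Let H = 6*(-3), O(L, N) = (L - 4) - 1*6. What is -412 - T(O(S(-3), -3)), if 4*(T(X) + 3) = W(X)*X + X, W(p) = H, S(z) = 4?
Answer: -869/2 ≈ -434.50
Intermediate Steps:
O(L, N) = -10 + L (O(L, N) = (-4 + L) - 6 = -10 + L)
H = -18
W(p) = -18
T(X) = -3 - 17*X/4 (T(X) = -3 + (-18*X + X)/4 = -3 + (-17*X)/4 = -3 - 17*X/4)
-412 - T(O(S(-3), -3)) = -412 - (-3 - 17*(-10 + 4)/4) = -412 - (-3 - 17/4*(-6)) = -412 - (-3 + 51/2) = -412 - 1*45/2 = -412 - 45/2 = -869/2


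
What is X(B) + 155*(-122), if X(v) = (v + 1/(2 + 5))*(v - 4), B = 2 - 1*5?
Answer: -18890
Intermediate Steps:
B = -3 (B = 2 - 5 = -3)
X(v) = (-4 + v)*(⅐ + v) (X(v) = (v + 1/7)*(-4 + v) = (v + ⅐)*(-4 + v) = (⅐ + v)*(-4 + v) = (-4 + v)*(⅐ + v))
X(B) + 155*(-122) = (-4/7 + (-3)² - 27/7*(-3)) + 155*(-122) = (-4/7 + 9 + 81/7) - 18910 = 20 - 18910 = -18890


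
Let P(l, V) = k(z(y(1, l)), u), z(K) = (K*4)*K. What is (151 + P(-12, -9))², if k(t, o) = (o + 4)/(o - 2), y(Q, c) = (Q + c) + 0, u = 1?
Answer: 21316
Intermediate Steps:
y(Q, c) = Q + c
z(K) = 4*K² (z(K) = (4*K)*K = 4*K²)
k(t, o) = (4 + o)/(-2 + o)
P(l, V) = -5 (P(l, V) = (4 + 1)/(-2 + 1) = 5/(-1) = -1*5 = -5)
(151 + P(-12, -9))² = (151 - 5)² = 146² = 21316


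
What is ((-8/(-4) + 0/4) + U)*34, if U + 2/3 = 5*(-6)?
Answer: -2924/3 ≈ -974.67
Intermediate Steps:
U = -92/3 (U = -⅔ + 5*(-6) = -⅔ - 30 = -92/3 ≈ -30.667)
((-8/(-4) + 0/4) + U)*34 = ((-8/(-4) + 0/4) - 92/3)*34 = ((-8*(-¼) + 0*(¼)) - 92/3)*34 = ((2 + 0) - 92/3)*34 = (2 - 92/3)*34 = -86/3*34 = -2924/3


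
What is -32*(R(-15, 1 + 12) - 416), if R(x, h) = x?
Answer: 13792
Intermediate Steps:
-32*(R(-15, 1 + 12) - 416) = -32*(-15 - 416) = -32*(-431) = 13792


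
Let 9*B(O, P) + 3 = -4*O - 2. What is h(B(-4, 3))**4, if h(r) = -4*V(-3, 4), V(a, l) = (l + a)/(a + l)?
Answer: 256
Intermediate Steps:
V(a, l) = 1 (V(a, l) = (a + l)/(a + l) = 1)
B(O, P) = -5/9 - 4*O/9 (B(O, P) = -1/3 + (-4*O - 2)/9 = -1/3 + (-2 - 4*O)/9 = -1/3 + (-2/9 - 4*O/9) = -5/9 - 4*O/9)
h(r) = -4
h(B(-4, 3))**4 = (-4)**4 = 256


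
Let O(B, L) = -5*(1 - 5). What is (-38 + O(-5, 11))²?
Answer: 324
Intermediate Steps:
O(B, L) = 20 (O(B, L) = -5*(-4) = 20)
(-38 + O(-5, 11))² = (-38 + 20)² = (-18)² = 324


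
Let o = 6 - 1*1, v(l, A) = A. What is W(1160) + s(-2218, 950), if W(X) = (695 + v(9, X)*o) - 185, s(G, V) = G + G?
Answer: 1874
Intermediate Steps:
s(G, V) = 2*G
o = 5 (o = 6 - 1 = 5)
W(X) = 510 + 5*X (W(X) = (695 + X*5) - 185 = (695 + 5*X) - 185 = 510 + 5*X)
W(1160) + s(-2218, 950) = (510 + 5*1160) + 2*(-2218) = (510 + 5800) - 4436 = 6310 - 4436 = 1874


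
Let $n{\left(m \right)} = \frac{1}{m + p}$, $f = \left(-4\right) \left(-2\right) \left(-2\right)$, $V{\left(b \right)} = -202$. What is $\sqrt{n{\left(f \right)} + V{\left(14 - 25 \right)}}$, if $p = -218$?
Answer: $\frac{i \sqrt{1228994}}{78} \approx 14.213 i$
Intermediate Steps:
$f = -16$ ($f = 8 \left(-2\right) = -16$)
$n{\left(m \right)} = \frac{1}{-218 + m}$ ($n{\left(m \right)} = \frac{1}{m - 218} = \frac{1}{-218 + m}$)
$\sqrt{n{\left(f \right)} + V{\left(14 - 25 \right)}} = \sqrt{\frac{1}{-218 - 16} - 202} = \sqrt{\frac{1}{-234} - 202} = \sqrt{- \frac{1}{234} - 202} = \sqrt{- \frac{47269}{234}} = \frac{i \sqrt{1228994}}{78}$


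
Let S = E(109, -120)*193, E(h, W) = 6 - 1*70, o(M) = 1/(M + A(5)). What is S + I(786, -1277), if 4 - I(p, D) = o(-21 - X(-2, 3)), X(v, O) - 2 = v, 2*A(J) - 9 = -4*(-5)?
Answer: -160522/13 ≈ -12348.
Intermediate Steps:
A(J) = 29/2 (A(J) = 9/2 + (-4*(-5))/2 = 9/2 + (½)*20 = 9/2 + 10 = 29/2)
X(v, O) = 2 + v
o(M) = 1/(29/2 + M) (o(M) = 1/(M + 29/2) = 1/(29/2 + M))
I(p, D) = 54/13 (I(p, D) = 4 - 2/(29 + 2*(-21 - (2 - 2))) = 4 - 2/(29 + 2*(-21 - 1*0)) = 4 - 2/(29 + 2*(-21 + 0)) = 4 - 2/(29 + 2*(-21)) = 4 - 2/(29 - 42) = 4 - 2/(-13) = 4 - 2*(-1)/13 = 4 - 1*(-2/13) = 4 + 2/13 = 54/13)
E(h, W) = -64 (E(h, W) = 6 - 70 = -64)
S = -12352 (S = -64*193 = -12352)
S + I(786, -1277) = -12352 + 54/13 = -160522/13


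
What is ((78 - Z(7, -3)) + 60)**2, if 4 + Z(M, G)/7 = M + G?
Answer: 19044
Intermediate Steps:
Z(M, G) = -28 + 7*G + 7*M (Z(M, G) = -28 + 7*(M + G) = -28 + 7*(G + M) = -28 + (7*G + 7*M) = -28 + 7*G + 7*M)
((78 - Z(7, -3)) + 60)**2 = ((78 - (-28 + 7*(-3) + 7*7)) + 60)**2 = ((78 - (-28 - 21 + 49)) + 60)**2 = ((78 - 1*0) + 60)**2 = ((78 + 0) + 60)**2 = (78 + 60)**2 = 138**2 = 19044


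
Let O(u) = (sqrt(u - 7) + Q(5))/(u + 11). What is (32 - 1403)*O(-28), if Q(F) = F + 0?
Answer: 6855/17 + 1371*I*sqrt(35)/17 ≈ 403.24 + 477.11*I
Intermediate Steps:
Q(F) = F
O(u) = (5 + sqrt(-7 + u))/(11 + u) (O(u) = (sqrt(u - 7) + 5)/(u + 11) = (sqrt(-7 + u) + 5)/(11 + u) = (5 + sqrt(-7 + u))/(11 + u))
(32 - 1403)*O(-28) = (32 - 1403)*((5 + sqrt(-7 - 28))/(11 - 28)) = -1371*(5 + sqrt(-35))/(-17) = -(-1371)*(5 + I*sqrt(35))/17 = -1371*(-5/17 - I*sqrt(35)/17) = 6855/17 + 1371*I*sqrt(35)/17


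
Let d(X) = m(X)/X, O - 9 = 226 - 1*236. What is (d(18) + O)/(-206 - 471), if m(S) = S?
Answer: 0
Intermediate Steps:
O = -1 (O = 9 + (226 - 1*236) = 9 + (226 - 236) = 9 - 10 = -1)
d(X) = 1 (d(X) = X/X = 1)
(d(18) + O)/(-206 - 471) = (1 - 1)/(-206 - 471) = 0/(-677) = -1/677*0 = 0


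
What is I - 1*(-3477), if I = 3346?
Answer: 6823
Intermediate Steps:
I - 1*(-3477) = 3346 - 1*(-3477) = 3346 + 3477 = 6823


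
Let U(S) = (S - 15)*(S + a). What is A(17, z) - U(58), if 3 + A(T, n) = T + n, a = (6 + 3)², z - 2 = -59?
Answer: -6020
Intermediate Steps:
z = -57 (z = 2 - 59 = -57)
a = 81 (a = 9² = 81)
U(S) = (-15 + S)*(81 + S) (U(S) = (S - 15)*(S + 81) = (-15 + S)*(81 + S))
A(T, n) = -3 + T + n (A(T, n) = -3 + (T + n) = -3 + T + n)
A(17, z) - U(58) = (-3 + 17 - 57) - (-1215 + 58² + 66*58) = -43 - (-1215 + 3364 + 3828) = -43 - 1*5977 = -43 - 5977 = -6020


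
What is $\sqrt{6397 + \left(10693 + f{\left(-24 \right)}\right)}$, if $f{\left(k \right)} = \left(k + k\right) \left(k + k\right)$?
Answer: $\sqrt{19394} \approx 139.26$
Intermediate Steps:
$f{\left(k \right)} = 4 k^{2}$ ($f{\left(k \right)} = 2 k 2 k = 4 k^{2}$)
$\sqrt{6397 + \left(10693 + f{\left(-24 \right)}\right)} = \sqrt{6397 + \left(10693 + 4 \left(-24\right)^{2}\right)} = \sqrt{6397 + \left(10693 + 4 \cdot 576\right)} = \sqrt{6397 + \left(10693 + 2304\right)} = \sqrt{6397 + 12997} = \sqrt{19394}$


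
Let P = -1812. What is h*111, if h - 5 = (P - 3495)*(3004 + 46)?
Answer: -1796684295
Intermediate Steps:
h = -16186345 (h = 5 + (-1812 - 3495)*(3004 + 46) = 5 - 5307*3050 = 5 - 16186350 = -16186345)
h*111 = -16186345*111 = -1796684295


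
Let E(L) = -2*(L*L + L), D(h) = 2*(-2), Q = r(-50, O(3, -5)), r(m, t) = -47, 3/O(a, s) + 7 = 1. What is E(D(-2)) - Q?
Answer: 23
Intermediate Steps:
O(a, s) = -½ (O(a, s) = 3/(-7 + 1) = 3/(-6) = 3*(-⅙) = -½)
Q = -47
D(h) = -4
E(L) = -2*L - 2*L² (E(L) = -2*(L² + L) = -2*(L + L²) = -2*L - 2*L²)
E(D(-2)) - Q = -2*(-4)*(1 - 4) - 1*(-47) = -2*(-4)*(-3) + 47 = -24 + 47 = 23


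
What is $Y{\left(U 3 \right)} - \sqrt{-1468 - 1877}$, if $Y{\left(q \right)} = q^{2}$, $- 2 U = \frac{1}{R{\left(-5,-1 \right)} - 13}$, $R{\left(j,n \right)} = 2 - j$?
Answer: $\frac{1}{16} - i \sqrt{3345} \approx 0.0625 - 57.836 i$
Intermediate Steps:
$U = \frac{1}{12}$ ($U = - \frac{1}{2 \left(\left(2 - -5\right) - 13\right)} = - \frac{1}{2 \left(\left(2 + 5\right) - 13\right)} = - \frac{1}{2 \left(7 - 13\right)} = - \frac{1}{2 \left(-6\right)} = \left(- \frac{1}{2}\right) \left(- \frac{1}{6}\right) = \frac{1}{12} \approx 0.083333$)
$Y{\left(U 3 \right)} - \sqrt{-1468 - 1877} = \left(\frac{1}{12} \cdot 3\right)^{2} - \sqrt{-1468 - 1877} = \left(\frac{1}{4}\right)^{2} - \sqrt{-3345} = \frac{1}{16} - i \sqrt{3345}$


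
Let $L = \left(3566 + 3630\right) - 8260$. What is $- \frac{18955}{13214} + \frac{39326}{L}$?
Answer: $- \frac{19279353}{502132} \approx -38.395$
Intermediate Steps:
$L = -1064$ ($L = 7196 - 8260 = -1064$)
$- \frac{18955}{13214} + \frac{39326}{L} = - \frac{18955}{13214} + \frac{39326}{-1064} = \left(-18955\right) \frac{1}{13214} + 39326 \left(- \frac{1}{1064}\right) = - \frac{18955}{13214} - \frac{2809}{76} = - \frac{19279353}{502132}$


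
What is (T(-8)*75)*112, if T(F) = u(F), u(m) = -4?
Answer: -33600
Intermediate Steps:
T(F) = -4
(T(-8)*75)*112 = -4*75*112 = -300*112 = -33600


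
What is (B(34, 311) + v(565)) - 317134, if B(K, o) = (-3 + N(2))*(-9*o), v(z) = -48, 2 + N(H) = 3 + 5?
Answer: -325579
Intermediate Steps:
N(H) = 6 (N(H) = -2 + (3 + 5) = -2 + 8 = 6)
B(K, o) = -27*o (B(K, o) = (-3 + 6)*(-9*o) = 3*(-9*o) = -27*o)
(B(34, 311) + v(565)) - 317134 = (-27*311 - 48) - 317134 = (-8397 - 48) - 317134 = -8445 - 317134 = -325579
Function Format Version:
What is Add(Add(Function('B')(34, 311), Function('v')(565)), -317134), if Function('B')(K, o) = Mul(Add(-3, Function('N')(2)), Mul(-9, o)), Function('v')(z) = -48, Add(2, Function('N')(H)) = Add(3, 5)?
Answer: -325579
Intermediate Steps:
Function('N')(H) = 6 (Function('N')(H) = Add(-2, Add(3, 5)) = Add(-2, 8) = 6)
Function('B')(K, o) = Mul(-27, o) (Function('B')(K, o) = Mul(Add(-3, 6), Mul(-9, o)) = Mul(3, Mul(-9, o)) = Mul(-27, o))
Add(Add(Function('B')(34, 311), Function('v')(565)), -317134) = Add(Add(Mul(-27, 311), -48), -317134) = Add(Add(-8397, -48), -317134) = Add(-8445, -317134) = -325579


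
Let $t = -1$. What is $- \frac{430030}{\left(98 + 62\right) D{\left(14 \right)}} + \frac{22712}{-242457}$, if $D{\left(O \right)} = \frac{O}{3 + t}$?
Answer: $- \frac{10428922115}{27155184} \approx -384.05$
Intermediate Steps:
$D{\left(O \right)} = \frac{O}{2}$ ($D{\left(O \right)} = \frac{O}{3 - 1} = \frac{O}{2}$)
$- \frac{430030}{\left(98 + 62\right) D{\left(14 \right)}} + \frac{22712}{-242457} = - \frac{430030}{\left(98 + 62\right) \frac{1}{2} \cdot 14} + \frac{22712}{-242457} = - \frac{430030}{160 \cdot 7} + 22712 \left(- \frac{1}{242457}\right) = - \frac{430030}{1120} - \frac{22712}{242457} = \left(-430030\right) \frac{1}{1120} - \frac{22712}{242457} = - \frac{43003}{112} - \frac{22712}{242457} = - \frac{10428922115}{27155184}$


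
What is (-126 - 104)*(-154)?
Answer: 35420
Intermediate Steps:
(-126 - 104)*(-154) = -230*(-154) = 35420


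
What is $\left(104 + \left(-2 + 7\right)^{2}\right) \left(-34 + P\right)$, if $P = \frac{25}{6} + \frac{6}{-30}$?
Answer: $- \frac{38743}{10} \approx -3874.3$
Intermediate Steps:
$P = \frac{119}{30}$ ($P = 25 \cdot \frac{1}{6} + 6 \left(- \frac{1}{30}\right) = \frac{25}{6} - \frac{1}{5} = \frac{119}{30} \approx 3.9667$)
$\left(104 + \left(-2 + 7\right)^{2}\right) \left(-34 + P\right) = \left(104 + \left(-2 + 7\right)^{2}\right) \left(-34 + \frac{119}{30}\right) = \left(104 + 5^{2}\right) \left(- \frac{901}{30}\right) = \left(104 + 25\right) \left(- \frac{901}{30}\right) = 129 \left(- \frac{901}{30}\right) = - \frac{38743}{10}$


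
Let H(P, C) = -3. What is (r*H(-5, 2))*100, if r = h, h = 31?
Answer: -9300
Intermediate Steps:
r = 31
(r*H(-5, 2))*100 = (31*(-3))*100 = -93*100 = -9300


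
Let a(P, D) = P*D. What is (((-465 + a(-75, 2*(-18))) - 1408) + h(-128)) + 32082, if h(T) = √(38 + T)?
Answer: 32909 + 3*I*√10 ≈ 32909.0 + 9.4868*I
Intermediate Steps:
a(P, D) = D*P
(((-465 + a(-75, 2*(-18))) - 1408) + h(-128)) + 32082 = (((-465 + (2*(-18))*(-75)) - 1408) + √(38 - 128)) + 32082 = (((-465 - 36*(-75)) - 1408) + √(-90)) + 32082 = (((-465 + 2700) - 1408) + 3*I*√10) + 32082 = ((2235 - 1408) + 3*I*√10) + 32082 = (827 + 3*I*√10) + 32082 = 32909 + 3*I*√10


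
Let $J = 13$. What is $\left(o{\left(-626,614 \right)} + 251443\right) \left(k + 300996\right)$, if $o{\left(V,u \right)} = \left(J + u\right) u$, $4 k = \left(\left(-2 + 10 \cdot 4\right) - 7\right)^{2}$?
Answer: $\frac{766852301845}{4} \approx 1.9171 \cdot 10^{11}$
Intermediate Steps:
$k = \frac{961}{4}$ ($k = \frac{\left(\left(-2 + 10 \cdot 4\right) - 7\right)^{2}}{4} = \frac{\left(\left(-2 + 40\right) - 7\right)^{2}}{4} = \frac{\left(38 - 7\right)^{2}}{4} = \frac{31^{2}}{4} = \frac{1}{4} \cdot 961 = \frac{961}{4} \approx 240.25$)
$o{\left(V,u \right)} = u \left(13 + u\right)$ ($o{\left(V,u \right)} = \left(13 + u\right) u = u \left(13 + u\right)$)
$\left(o{\left(-626,614 \right)} + 251443\right) \left(k + 300996\right) = \left(614 \left(13 + 614\right) + 251443\right) \left(\frac{961}{4} + 300996\right) = \left(614 \cdot 627 + 251443\right) \frac{1204945}{4} = \left(384978 + 251443\right) \frac{1204945}{4} = 636421 \cdot \frac{1204945}{4} = \frac{766852301845}{4}$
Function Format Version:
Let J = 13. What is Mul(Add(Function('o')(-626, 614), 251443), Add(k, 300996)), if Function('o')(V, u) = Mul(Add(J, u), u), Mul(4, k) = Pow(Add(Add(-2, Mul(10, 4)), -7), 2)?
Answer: Rational(766852301845, 4) ≈ 1.9171e+11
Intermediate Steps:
k = Rational(961, 4) (k = Mul(Rational(1, 4), Pow(Add(Add(-2, Mul(10, 4)), -7), 2)) = Mul(Rational(1, 4), Pow(Add(Add(-2, 40), -7), 2)) = Mul(Rational(1, 4), Pow(Add(38, -7), 2)) = Mul(Rational(1, 4), Pow(31, 2)) = Mul(Rational(1, 4), 961) = Rational(961, 4) ≈ 240.25)
Function('o')(V, u) = Mul(u, Add(13, u)) (Function('o')(V, u) = Mul(Add(13, u), u) = Mul(u, Add(13, u)))
Mul(Add(Function('o')(-626, 614), 251443), Add(k, 300996)) = Mul(Add(Mul(614, Add(13, 614)), 251443), Add(Rational(961, 4), 300996)) = Mul(Add(Mul(614, 627), 251443), Rational(1204945, 4)) = Mul(Add(384978, 251443), Rational(1204945, 4)) = Mul(636421, Rational(1204945, 4)) = Rational(766852301845, 4)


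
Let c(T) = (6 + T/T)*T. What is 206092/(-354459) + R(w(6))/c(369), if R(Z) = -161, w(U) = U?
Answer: -28066835/43598457 ≈ -0.64376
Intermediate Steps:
c(T) = 7*T (c(T) = (6 + 1)*T = 7*T)
206092/(-354459) + R(w(6))/c(369) = 206092/(-354459) - 161/(7*369) = 206092*(-1/354459) - 161/2583 = -206092/354459 - 161*1/2583 = -206092/354459 - 23/369 = -28066835/43598457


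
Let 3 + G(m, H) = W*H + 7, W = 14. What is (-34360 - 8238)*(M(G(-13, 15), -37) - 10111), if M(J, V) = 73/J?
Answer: 46084241619/107 ≈ 4.3069e+8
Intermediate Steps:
G(m, H) = 4 + 14*H (G(m, H) = -3 + (14*H + 7) = -3 + (7 + 14*H) = 4 + 14*H)
(-34360 - 8238)*(M(G(-13, 15), -37) - 10111) = (-34360 - 8238)*(73/(4 + 14*15) - 10111) = -42598*(73/(4 + 210) - 10111) = -42598*(73/214 - 10111) = -42598*(-2163681/214) = 46084241619/107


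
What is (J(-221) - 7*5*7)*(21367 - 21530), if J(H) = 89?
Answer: 25428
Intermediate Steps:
(J(-221) - 7*5*7)*(21367 - 21530) = (89 - 7*5*7)*(21367 - 21530) = (89 - 35*7)*(-163) = (89 - 245)*(-163) = -156*(-163) = 25428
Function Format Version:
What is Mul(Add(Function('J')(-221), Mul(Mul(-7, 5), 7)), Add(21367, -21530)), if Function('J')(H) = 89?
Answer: 25428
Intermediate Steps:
Mul(Add(Function('J')(-221), Mul(Mul(-7, 5), 7)), Add(21367, -21530)) = Mul(Add(89, Mul(Mul(-7, 5), 7)), Add(21367, -21530)) = Mul(Add(89, Mul(-35, 7)), -163) = Mul(Add(89, -245), -163) = Mul(-156, -163) = 25428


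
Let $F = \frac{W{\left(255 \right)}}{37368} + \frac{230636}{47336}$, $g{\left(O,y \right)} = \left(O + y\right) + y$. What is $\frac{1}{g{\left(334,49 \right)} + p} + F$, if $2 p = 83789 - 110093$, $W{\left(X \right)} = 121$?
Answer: $\frac{571339645121}{117186421680} \approx 4.8755$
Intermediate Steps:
$g{\left(O,y \right)} = O + 2 y$
$p = -13152$ ($p = \frac{83789 - 110093}{2} = \frac{1}{2} \left(-26304\right) = -13152$)
$F = \frac{1078016713}{221106456}$ ($F = \frac{121}{37368} + \frac{230636}{47336} = 121 \cdot \frac{1}{37368} + 230636 \cdot \frac{1}{47336} = \frac{121}{37368} + \frac{57659}{11834} = \frac{1078016713}{221106456} \approx 4.8756$)
$\frac{1}{g{\left(334,49 \right)} + p} + F = \frac{1}{\left(334 + 2 \cdot 49\right) - 13152} + \frac{1078016713}{221106456} = \frac{1}{\left(334 + 98\right) - 13152} + \frac{1078016713}{221106456} = \frac{1}{432 - 13152} + \frac{1078016713}{221106456} = \frac{1}{-12720} + \frac{1078016713}{221106456} = - \frac{1}{12720} + \frac{1078016713}{221106456} = \frac{571339645121}{117186421680}$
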